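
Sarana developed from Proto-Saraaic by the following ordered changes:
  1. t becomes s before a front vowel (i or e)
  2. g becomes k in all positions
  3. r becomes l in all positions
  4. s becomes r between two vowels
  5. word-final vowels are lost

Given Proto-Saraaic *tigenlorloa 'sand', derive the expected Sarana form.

sikenlollo

Sarana: *tigenlorloa > sigenlorloa > sikenlorloa > sikenlolloa > sikenlollo  (by palatalisation, unconditioned shift, unconditioned shift, apocope)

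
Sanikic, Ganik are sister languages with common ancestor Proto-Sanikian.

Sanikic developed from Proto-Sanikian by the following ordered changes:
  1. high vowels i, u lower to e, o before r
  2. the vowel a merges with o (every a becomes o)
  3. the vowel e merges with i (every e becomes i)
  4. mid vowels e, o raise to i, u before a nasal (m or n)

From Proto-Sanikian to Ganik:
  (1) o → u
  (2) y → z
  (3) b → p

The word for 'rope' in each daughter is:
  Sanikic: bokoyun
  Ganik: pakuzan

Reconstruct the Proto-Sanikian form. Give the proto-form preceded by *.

*bakoyan

Position 5: Sanikic has y, Ganik has z. Sanikic preserves y here (none of its changes turn any other segment into y), so the proto-segment is *y.
Position 4: Sanikic has o, Ganik has u. Taking the neighbouring segments as reconstructed: Sanikic o could go back to *a or *o; Ganik u could go back to *o or *u — the one source consistent with every daughter is *o.
This points to *bakoyan. Verify forward in each daughter:
Sanikic: start from *bakoyan.
  rule 1: no change — bakoyan
  rule 2 (vowel merger): bakoyan → bokoyon
  rule 3: no change — bokoyon
  rule 4 (pre-nasal raising): bokoyon → bokoyun
  ⇒ Sanikic bokoyun
Ganik: start from *bakoyan.
  rule 1 (vowel merger): bakoyan → bakuyan
  rule 2 (unconditioned shift): bakuyan → bakuzan
  rule 3 (unconditioned shift): bakuzan → pakuzan
  ⇒ Ganik pakuzan
No other proto-form is consistent with every reflex, so the reconstruction is *bakoyan.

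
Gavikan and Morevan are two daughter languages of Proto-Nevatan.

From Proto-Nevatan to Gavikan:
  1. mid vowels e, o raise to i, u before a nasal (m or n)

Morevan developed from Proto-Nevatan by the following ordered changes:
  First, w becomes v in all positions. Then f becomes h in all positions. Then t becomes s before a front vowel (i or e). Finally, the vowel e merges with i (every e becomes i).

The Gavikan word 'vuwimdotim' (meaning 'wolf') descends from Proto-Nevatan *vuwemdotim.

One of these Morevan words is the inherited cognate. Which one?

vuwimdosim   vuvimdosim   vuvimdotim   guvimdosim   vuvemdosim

vuvimdosim

Morevan: start from *vuwemdotim.
  rule 1 (unconditioned shift): vuwemdotim → vuvemdotim
  rule 2: no change — vuvemdotim
  rule 3 (palatalisation): vuvemdotim → vuvemdosim
  rule 4 (vowel merger): vuvemdosim → vuvimdosim
  ⇒ Morevan vuvimdosim
Only 'vuvimdosim' matches the regular Morevan development of *vuwemdotim.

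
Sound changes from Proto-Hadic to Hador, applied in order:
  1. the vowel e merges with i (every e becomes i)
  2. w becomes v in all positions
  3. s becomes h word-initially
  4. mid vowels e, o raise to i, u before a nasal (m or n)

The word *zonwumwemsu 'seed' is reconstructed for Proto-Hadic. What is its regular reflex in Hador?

Hador: *zonwumwemsu > zonwumwimsu > zonvumvimsu > zunvumvimsu  (by vowel merger, unconditioned shift, pre-nasal raising)

zunvumvimsu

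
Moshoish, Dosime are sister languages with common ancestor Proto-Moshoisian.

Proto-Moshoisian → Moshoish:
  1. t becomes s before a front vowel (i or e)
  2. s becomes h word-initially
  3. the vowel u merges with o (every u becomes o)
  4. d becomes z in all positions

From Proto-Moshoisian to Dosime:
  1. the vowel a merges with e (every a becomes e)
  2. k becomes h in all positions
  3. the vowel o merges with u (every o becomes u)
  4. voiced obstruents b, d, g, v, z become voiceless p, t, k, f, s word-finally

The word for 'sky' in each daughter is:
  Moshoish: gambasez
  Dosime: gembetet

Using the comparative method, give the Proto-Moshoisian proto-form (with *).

*gambated

Position 6: Moshoish has s, Dosime has t. Taking the neighbouring segments as reconstructed: Moshoish s could go back to *t or *s; Dosime t can only go back to *t — the one source consistent with every daughter is *t.
Position 2: Moshoish has a, Dosime has e. Moshoish preserves a here (none of its changes turn any other segment into a), so the proto-segment is *a.
This points to *gambated. Verify forward in each daughter:
Moshoish: start from *gambated.
  rule 1 (palatalisation): gambated → gambased
  rule 2: no change — gambased
  rule 3: no change — gambased
  rule 4 (unconditioned shift): gambased → gambasez
  ⇒ Moshoish gambasez
Dosime: *gambated > gembeted > gembetet  (by vowel merger, final devoicing)
Only *gambated yields all of Moshoish gambasez, Dosime gembetet.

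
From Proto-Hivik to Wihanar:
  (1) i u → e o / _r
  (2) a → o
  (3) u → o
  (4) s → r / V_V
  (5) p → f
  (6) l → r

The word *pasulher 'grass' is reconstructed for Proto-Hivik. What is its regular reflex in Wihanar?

fororher

Wihanar: *pasulher > posulher > posolher > porolher > forolher > fororher  (by vowel merger, vowel merger, rhotacism, unconditioned shift, unconditioned shift)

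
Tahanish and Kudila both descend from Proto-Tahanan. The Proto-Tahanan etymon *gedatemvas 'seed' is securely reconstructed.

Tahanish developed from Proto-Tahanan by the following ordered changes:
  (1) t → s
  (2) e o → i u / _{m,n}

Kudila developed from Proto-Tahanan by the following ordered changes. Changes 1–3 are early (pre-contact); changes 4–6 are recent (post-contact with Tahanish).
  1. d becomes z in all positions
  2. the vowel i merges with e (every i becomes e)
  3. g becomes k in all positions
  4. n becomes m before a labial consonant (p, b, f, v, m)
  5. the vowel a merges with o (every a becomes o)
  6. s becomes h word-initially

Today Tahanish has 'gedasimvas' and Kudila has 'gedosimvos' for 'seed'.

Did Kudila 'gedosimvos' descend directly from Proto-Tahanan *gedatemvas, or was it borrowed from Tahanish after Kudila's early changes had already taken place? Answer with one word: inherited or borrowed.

If inherited, *gedatemvas would pass through all of Kudila's changes:
Kudila: start from *gedatemvas.
  rule 1 (unconditioned shift): gedatemvas → gezatemvas
  rule 2: no change — gezatemvas
  rule 3 (unconditioned shift): gezatemvas → kezatemvas
  rule 4: no change — kezatemvas
  rule 5 (vowel merger): kezatemvas → kezotemvos
  rule 6: no change — kezotemvos
  ⇒ Kudila kezotemvos
If borrowed from Tahanish 'gedasimvas' after the early changes, it would undergo only the recent ones:
  rule 4 (nasal place assimilation): no change (gedasimvas)
  rule 5 (vowel merger): gedasimvas → gedosimvos
  rule 6 (debuccalisation): no change (gedosimvos)
  ⇒ as a loan: gedosimvos
Kudila 'gedosimvos' matches the loan outcome 'gedosimvos', not the inherited 'kezotemvos' — it skipped the early Kudila changes, so it was borrowed from Tahanish.

borrowed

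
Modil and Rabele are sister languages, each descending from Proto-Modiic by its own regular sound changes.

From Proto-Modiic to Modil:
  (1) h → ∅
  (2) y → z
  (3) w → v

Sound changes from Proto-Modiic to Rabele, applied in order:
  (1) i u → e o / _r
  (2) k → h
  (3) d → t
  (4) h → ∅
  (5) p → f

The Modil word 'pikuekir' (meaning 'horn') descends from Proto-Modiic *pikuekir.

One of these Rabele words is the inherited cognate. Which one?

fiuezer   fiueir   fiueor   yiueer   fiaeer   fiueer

Rabele: *pikuekir
  pikuekir → pikueker   [pre-rhotic lowering]
  pikueker → pihueher   [unconditioned shift]
  pihueher (rule 3 does not apply)
  pihueher → piueer   [h-loss]
  piueer → fiueer   [unconditioned shift]
  giving Rabele fiueer.
Among the options, 'fiueer' alone shows every Rabele change applied in order.

fiueer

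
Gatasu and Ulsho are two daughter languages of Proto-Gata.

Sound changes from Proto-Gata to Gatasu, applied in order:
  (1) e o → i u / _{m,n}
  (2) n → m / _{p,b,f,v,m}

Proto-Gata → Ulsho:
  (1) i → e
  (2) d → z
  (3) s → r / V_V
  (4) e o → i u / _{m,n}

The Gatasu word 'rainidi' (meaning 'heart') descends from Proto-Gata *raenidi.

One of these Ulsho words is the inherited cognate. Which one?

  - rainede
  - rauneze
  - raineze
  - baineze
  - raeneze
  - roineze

Ulsho: *raenidi > raenede > raeneze > raineze  (by vowel merger, unconditioned shift, pre-nasal raising)
Among the options, 'raineze' alone shows every Ulsho change applied in order.

raineze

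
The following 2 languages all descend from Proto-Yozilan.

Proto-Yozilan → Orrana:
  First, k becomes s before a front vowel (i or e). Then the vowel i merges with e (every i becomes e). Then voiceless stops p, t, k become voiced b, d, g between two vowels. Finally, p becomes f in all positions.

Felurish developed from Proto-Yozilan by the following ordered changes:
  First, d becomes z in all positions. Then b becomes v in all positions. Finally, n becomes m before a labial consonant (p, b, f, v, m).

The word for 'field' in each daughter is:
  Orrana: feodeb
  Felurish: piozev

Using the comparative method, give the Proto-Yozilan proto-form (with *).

Position 2: Orrana has e, Felurish has i. Felurish preserves i here (none of its changes turn any other segment into i), so the proto-segment is *i.
Position 6: Orrana has b, Felurish has v. Taking the neighbouring segments as reconstructed: Orrana b can only go back to *b; Felurish v could go back to *b or *v — the one source consistent with every daughter is *b.
This points to *piodeb. Verify forward in each daughter:
Orrana: start from *piodeb.
  rule 1: no change — piodeb
  rule 2 (vowel merger): piodeb → peodeb
  rule 3: no change — peodeb
  rule 4 (unconditioned shift): peodeb → feodeb
  ⇒ Orrana feodeb
Felurish: start from *piodeb.
  rule 1 (unconditioned shift): piodeb → piozeb
  rule 2 (unconditioned shift): piozeb → piozev
  rule 3: no change — piozev
  ⇒ Felurish piozev
No other proto-form is consistent with every reflex, so the reconstruction is *piodeb.

*piodeb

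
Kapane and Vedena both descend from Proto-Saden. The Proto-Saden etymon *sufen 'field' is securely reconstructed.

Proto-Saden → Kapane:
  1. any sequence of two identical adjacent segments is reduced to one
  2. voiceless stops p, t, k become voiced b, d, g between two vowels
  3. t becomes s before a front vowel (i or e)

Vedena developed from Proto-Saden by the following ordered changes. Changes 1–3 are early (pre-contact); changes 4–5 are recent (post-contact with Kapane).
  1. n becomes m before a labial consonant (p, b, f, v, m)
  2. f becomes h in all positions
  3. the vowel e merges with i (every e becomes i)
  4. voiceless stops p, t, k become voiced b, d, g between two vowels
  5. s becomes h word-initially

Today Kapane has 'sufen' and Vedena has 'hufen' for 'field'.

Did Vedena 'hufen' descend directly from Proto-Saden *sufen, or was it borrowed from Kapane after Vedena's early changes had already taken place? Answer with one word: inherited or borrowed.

borrowed

If inherited, *sufen would pass through all of Vedena's changes:
Vedena: *sufen
  sufen (rule 1 does not apply)
  sufen → suhen   [unconditioned shift]
  suhen → suhin   [vowel merger]
  suhin (rule 4 does not apply)
  suhin → huhin   [debuccalisation]
  giving Vedena huhin.
If borrowed from Kapane 'sufen' after the early changes, it would undergo only the recent ones:
  rule 4 (intervocalic voicing): no change (sufen)
  rule 5 (debuccalisation): sufen → hufen
  ⇒ as a loan: hufen
Vedena 'hufen' matches the loan outcome 'hufen', not the inherited 'huhin' — it skipped the early Vedena changes, so it was borrowed from Kapane.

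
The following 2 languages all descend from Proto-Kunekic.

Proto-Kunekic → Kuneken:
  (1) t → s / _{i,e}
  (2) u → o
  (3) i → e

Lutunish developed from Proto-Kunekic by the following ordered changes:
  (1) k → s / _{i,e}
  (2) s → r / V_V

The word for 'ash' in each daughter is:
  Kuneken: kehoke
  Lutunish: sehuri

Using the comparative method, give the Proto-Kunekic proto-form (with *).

*kehuki

Position 4: Kuneken has o, Lutunish has u. Lutunish preserves u here (none of its changes turn any other segment into u), so the proto-segment is *u.
Position 1: Kuneken has k, Lutunish has s. Kuneken preserves k here (none of its changes turn any other segment into k), so the proto-segment is *k.
Continuing position by position gives *kehuki; check it forward:
Kuneken: *kehuki > kehoki > kehoke  (by vowel merger, vowel merger)
Lutunish: start from *kehuki.
  rule 1 (palatalisation): kehuki → sehusi
  rule 2 (rhotacism): sehusi → sehuri
  ⇒ Lutunish sehuri
No other proto-form is consistent with every reflex, so the reconstruction is *kehuki.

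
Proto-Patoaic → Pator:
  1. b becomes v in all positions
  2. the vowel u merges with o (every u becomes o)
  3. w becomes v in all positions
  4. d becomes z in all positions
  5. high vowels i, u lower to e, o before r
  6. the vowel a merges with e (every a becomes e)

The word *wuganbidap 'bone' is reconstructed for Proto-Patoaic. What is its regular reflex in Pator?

Pator: *wuganbidap
  wuganbidap → wuganvidap   [unconditioned shift]
  wuganvidap → woganvidap   [vowel merger]
  woganvidap → voganvidap   [unconditioned shift]
  voganvidap → voganvizap   [unconditioned shift]
  voganvizap (rule 5 does not apply)
  voganvizap → vogenvizep   [vowel merger]
  giving Pator vogenvizep.

vogenvizep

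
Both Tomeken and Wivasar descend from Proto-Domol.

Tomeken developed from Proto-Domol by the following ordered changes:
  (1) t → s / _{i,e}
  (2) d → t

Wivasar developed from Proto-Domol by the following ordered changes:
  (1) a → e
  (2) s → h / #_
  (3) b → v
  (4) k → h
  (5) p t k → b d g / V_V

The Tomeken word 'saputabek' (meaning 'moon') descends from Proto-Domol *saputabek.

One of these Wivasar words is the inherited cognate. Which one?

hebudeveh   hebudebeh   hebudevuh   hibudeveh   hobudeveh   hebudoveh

Wivasar: *saputabek
  saputabek → seputebek   [vowel merger]
  seputebek → heputebek   [debuccalisation]
  heputebek → heputevek   [unconditioned shift]
  heputevek → heputeveh   [unconditioned shift]
  heputeveh → hebudeveh   [intervocalic voicing]
  giving Wivasar hebudeveh.
Only 'hebudeveh' matches the regular Wivasar development of *saputabek.

hebudeveh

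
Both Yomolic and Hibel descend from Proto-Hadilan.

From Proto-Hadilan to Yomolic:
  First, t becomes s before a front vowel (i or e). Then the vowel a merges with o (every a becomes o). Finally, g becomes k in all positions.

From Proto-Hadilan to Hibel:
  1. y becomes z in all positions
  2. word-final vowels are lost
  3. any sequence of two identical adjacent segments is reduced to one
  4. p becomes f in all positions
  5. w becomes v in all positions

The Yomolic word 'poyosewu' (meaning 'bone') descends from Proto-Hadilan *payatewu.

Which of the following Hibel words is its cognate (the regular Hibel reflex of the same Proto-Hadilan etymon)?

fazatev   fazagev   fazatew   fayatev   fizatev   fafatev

Hibel: *payatewu > pazatewu > pazatew > fazatew > fazatev  (by unconditioned shift, apocope, unconditioned shift, unconditioned shift)
Only 'fazatev' matches the regular Hibel development of *payatewu.

fazatev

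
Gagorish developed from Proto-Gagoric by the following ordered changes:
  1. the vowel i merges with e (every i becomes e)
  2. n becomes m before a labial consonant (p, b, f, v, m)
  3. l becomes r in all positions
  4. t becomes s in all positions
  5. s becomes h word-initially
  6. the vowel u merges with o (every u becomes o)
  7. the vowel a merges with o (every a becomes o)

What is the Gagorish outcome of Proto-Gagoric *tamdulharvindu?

homdorhorvendo

Gagorish: start from *tamdulharvindu.
  rule 1 (vowel merger): tamdulharvindu → tamdulharvendu
  rule 2: no change — tamdulharvendu
  rule 3 (unconditioned shift): tamdulharvendu → tamdurharvendu
  rule 4 (unconditioned shift): tamdurharvendu → samdurharvendu
  rule 5 (debuccalisation): samdurharvendu → hamdurharvendu
  rule 6 (vowel merger): hamdurharvendu → hamdorharvendo
  rule 7 (vowel merger): hamdorharvendo → homdorhorvendo
  ⇒ Gagorish homdorhorvendo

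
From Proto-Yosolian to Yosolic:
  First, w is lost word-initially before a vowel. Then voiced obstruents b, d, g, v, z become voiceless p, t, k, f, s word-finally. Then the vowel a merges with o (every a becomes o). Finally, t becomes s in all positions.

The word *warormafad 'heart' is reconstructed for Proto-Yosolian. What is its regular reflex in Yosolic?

orormofos

Yosolic: *warormafad > arormafad > arormafat > orormofot > orormofos  (by glide loss, final devoicing, vowel merger, unconditioned shift)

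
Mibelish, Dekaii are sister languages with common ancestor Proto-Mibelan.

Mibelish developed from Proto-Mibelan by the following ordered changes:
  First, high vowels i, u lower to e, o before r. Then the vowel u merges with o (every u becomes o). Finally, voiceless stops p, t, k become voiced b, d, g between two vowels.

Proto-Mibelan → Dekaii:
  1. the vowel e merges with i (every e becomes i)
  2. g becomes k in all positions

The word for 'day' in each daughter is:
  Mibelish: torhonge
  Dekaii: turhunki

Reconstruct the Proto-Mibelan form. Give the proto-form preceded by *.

*turhunge

Position 2: Mibelish has o, Dekaii has u. Dekaii preserves u here (none of its changes turn any other segment into u), so the proto-segment is *u.
Position 5: Mibelish has o, Dekaii has u. Dekaii preserves u here (none of its changes turn any other segment into u), so the proto-segment is *u.
Position 8: Mibelish has e, Dekaii has i. Taking the neighbouring segments as reconstructed: Mibelish e can only go back to *e; Dekaii i could go back to *e or *i — the one source consistent with every daughter is *e.
Verify the candidate proto-form against each daughter:
Mibelish: *turhunge
  turhunge → torhunge   [pre-rhotic lowering]
  torhunge → torhonge   [vowel merger]
  torhonge (rule 3 does not apply)
  giving Mibelish torhonge.
Dekaii: *turhunge > turhungi > turhunki  (by vowel merger, unconditioned shift)
No other proto-form is consistent with every reflex, so the reconstruction is *turhunge.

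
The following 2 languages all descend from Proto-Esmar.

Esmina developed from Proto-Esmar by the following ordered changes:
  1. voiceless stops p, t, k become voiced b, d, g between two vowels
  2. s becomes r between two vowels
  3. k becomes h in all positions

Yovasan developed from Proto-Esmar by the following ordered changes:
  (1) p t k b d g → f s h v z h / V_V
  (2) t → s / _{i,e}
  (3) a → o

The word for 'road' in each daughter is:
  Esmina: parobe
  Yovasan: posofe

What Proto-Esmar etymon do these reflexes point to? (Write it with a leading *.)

*pasope

Position 5: Esmina has b, Yovasan has f. Taking the neighbouring segments as reconstructed: Esmina b could go back to *p or *b; Yovasan f could go back to *p or *f — the one source consistent with every daughter is *p.
Position 3: Esmina has r, Yovasan has s. Taking the neighbouring segments as reconstructed: Esmina r could go back to *s or *r; Yovasan s could go back to *t or *s — the one source consistent with every daughter is *s.
Verify the candidate proto-form against each daughter:
Esmina: start from *pasope.
  rule 1 (intervocalic voicing): pasope → pasobe
  rule 2 (rhotacism): pasobe → parobe
  rule 3: no change — parobe
  ⇒ Esmina parobe
Yovasan: *pasope > pasofe > posofe  (by intervocalic lenition, vowel merger)
Only *pasope yields all of Esmina parobe, Yovasan posofe.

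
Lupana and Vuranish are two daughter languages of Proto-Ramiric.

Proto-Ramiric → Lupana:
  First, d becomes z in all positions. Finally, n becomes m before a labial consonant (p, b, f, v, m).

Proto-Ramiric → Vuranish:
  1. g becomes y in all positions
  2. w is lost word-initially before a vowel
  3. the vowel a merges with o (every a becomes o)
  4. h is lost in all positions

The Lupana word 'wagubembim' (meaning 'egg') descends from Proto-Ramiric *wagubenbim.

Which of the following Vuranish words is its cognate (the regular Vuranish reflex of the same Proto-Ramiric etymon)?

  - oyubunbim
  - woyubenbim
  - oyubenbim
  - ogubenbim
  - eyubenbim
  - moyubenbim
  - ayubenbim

oyubenbim

Vuranish: *wagubenbim > wayubenbim > ayubenbim > oyubenbim  (by unconditioned shift, glide loss, vowel merger)
The other candidates each miss or misapply at least one Vuranish change.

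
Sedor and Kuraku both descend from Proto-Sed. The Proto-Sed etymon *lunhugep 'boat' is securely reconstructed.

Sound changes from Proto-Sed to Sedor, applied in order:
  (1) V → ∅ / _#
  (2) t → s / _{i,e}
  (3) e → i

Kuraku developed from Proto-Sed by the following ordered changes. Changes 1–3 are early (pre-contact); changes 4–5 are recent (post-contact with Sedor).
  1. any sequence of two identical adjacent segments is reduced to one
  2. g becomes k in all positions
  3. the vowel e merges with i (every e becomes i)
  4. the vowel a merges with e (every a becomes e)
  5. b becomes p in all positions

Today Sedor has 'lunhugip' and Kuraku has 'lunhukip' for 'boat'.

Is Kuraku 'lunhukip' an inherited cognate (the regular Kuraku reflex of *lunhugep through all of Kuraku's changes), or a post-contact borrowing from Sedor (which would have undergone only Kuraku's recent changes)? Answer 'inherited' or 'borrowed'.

inherited

If inherited, *lunhugep would pass through all of Kuraku's changes:
Kuraku: start from *lunhugep.
  rule 1: no change — lunhugep
  rule 2 (unconditioned shift): lunhugep → lunhukep
  rule 3 (vowel merger): lunhukep → lunhukip
  rule 4: no change — lunhukip
  rule 5: no change — lunhukip
  ⇒ Kuraku lunhukip
If borrowed from Sedor 'lunhugip' after the early changes, it would undergo only the recent ones:
  rule 4 (vowel merger): no change (lunhugip)
  rule 5 (unconditioned shift): no change (lunhugip)
  ⇒ as a loan: lunhugip
Kuraku 'lunhukip' matches the inherited outcome exactly, so it is an inherited cognate, not a loan.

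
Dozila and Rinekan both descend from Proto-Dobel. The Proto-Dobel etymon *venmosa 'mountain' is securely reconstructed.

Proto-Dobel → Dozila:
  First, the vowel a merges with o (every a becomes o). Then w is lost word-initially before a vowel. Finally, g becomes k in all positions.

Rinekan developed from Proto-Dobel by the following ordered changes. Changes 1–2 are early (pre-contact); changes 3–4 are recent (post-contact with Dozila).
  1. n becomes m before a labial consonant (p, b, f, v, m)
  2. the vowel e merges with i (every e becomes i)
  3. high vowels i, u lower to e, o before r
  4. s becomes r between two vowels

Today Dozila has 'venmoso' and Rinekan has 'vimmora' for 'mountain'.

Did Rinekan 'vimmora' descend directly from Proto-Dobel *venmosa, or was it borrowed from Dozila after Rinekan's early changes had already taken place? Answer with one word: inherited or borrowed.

If inherited, *venmosa would pass through all of Rinekan's changes:
Rinekan: *venmosa > vemmosa > vimmosa > vimmora  (by nasal place assimilation, vowel merger, rhotacism)
If borrowed from Dozila 'venmoso' after the early changes, it would undergo only the recent ones:
  rule 3 (pre-rhotic lowering): no change (venmoso)
  rule 4 (rhotacism): venmoso → venmoro
  ⇒ as a loan: venmoro
Rinekan 'vimmora' matches the inherited outcome exactly, so it is an inherited cognate, not a loan.

inherited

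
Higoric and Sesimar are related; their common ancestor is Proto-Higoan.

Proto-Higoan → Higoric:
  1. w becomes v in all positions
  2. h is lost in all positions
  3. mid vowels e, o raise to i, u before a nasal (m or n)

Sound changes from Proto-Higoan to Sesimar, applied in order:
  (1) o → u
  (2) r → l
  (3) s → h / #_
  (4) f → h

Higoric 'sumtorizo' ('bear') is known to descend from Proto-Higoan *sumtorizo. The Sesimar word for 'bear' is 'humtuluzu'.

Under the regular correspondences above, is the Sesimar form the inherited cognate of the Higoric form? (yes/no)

Derive the expected Sesimar reflex of *sumtorizo:
Sesimar: *sumtorizo
  sumtorizo → sumturizu   [vowel merger]
  sumturizu → sumtulizu   [unconditioned shift]
  sumtulizu → humtulizu   [debuccalisation]
  humtulizu (rule 4 does not apply)
  giving Sesimar humtulizu.
The regular Sesimar reflex would be 'humtulizu', but the attested form is 'humtuluzu'. The correspondence is irregular, so they are not cognates (the Sesimar form has a different source).

no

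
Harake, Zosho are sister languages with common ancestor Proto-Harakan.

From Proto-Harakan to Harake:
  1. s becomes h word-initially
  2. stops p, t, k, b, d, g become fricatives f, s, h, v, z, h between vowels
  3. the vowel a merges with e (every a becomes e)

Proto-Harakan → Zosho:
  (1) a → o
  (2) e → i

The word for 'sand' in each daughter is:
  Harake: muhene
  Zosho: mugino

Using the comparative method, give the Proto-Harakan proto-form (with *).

Position 3: Harake has h, Zosho has g. Zosho preserves g here (none of its changes turn any other segment into g), so the proto-segment is *g.
Position 4: Harake has e, Zosho has i. Taking the neighbouring segments as reconstructed: Harake e could go back to *a or *e; Zosho i could go back to *e or *i — the one source consistent with every daughter is *e.
Position 6: Harake has e, Zosho has o. Taking the neighbouring segments as reconstructed: Harake e could go back to *a or *e; Zosho o could go back to *a or *o — the one source consistent with every daughter is *a.
Verify the candidate proto-form against each daughter:
Harake: *mugena
  mugena (rule 1 does not apply)
  mugena → muhena   [intervocalic lenition]
  muhena → muhene   [vowel merger]
  giving Harake muhene.
Zosho: *mugena
  mugena → mugeno   [vowel merger]
  mugeno → mugino   [vowel merger]
  giving Zosho mugino.
*mugena is the unique common source.

*mugena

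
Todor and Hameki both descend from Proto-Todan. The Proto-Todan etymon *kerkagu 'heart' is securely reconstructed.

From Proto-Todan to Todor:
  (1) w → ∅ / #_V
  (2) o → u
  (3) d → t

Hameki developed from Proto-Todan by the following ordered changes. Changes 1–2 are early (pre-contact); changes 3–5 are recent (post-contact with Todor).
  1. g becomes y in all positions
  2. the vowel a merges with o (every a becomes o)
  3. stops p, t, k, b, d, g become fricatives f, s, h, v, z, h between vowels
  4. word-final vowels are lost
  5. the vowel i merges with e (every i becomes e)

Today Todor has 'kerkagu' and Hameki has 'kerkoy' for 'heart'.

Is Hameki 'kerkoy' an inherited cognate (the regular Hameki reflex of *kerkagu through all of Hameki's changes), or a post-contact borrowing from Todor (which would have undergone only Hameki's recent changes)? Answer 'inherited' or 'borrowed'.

inherited

If inherited, *kerkagu would pass through all of Hameki's changes:
Hameki: *kerkagu
  kerkagu → kerkayu   [unconditioned shift]
  kerkayu → kerkoyu   [vowel merger]
  kerkoyu (rule 3 does not apply)
  kerkoyu → kerkoy   [apocope]
  kerkoy (rule 5 does not apply)
  giving Hameki kerkoy.
If borrowed from Todor 'kerkagu' after the early changes, it would undergo only the recent ones:
  rule 3 (intervocalic lenition): kerkagu → kerkahu
  rule 4 (apocope): kerkahu → kerkah
  rule 5 (vowel merger): no change (kerkah)
  ⇒ as a loan: kerkah
Hameki 'kerkoy' matches the inherited outcome exactly, so it is an inherited cognate, not a loan.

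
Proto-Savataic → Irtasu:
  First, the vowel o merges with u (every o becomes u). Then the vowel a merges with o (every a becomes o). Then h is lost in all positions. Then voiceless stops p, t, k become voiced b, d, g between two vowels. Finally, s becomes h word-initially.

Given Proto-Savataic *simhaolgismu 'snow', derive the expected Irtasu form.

himoulgismu

Irtasu: *simhaolgismu > simhaulgismu > simhoulgismu > simoulgismu > himoulgismu  (by vowel merger, vowel merger, h-loss, debuccalisation)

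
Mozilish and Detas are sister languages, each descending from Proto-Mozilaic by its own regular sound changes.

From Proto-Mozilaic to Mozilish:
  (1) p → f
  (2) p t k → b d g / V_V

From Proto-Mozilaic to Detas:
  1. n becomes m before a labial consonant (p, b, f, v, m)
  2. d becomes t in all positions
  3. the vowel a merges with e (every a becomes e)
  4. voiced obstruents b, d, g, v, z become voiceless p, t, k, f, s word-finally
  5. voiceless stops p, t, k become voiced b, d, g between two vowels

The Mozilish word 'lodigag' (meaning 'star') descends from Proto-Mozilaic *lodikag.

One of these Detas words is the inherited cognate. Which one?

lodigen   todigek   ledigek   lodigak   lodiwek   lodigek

Detas: *lodikag > lotikag > lotikeg > lotikek > lodigek  (by unconditioned shift, vowel merger, final devoicing, intervocalic voicing)
Among the options, 'lodigek' alone shows every Detas change applied in order.

lodigek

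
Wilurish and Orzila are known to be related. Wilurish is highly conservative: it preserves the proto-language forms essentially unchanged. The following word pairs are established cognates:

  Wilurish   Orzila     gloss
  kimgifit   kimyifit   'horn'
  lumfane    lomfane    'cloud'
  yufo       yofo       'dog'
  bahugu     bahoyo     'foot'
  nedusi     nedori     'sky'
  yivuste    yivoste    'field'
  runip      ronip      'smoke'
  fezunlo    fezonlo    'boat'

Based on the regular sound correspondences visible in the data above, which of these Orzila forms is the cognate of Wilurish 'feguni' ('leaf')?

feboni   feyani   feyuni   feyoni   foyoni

feyoni

bahugu ~ bahoyo — Wilurish g corresponds to Orzila y between vowels (before a back vowel).
runip ~ ronip, fezunlo ~ fezonlo — Wilurish u corresponds to Orzila o after a consonant, before a nasal.
Applying these to Wilurish 'feguni':
  feguni → feyuni   (g→y between vowels (before a back vowel))
  feyuni → feyoni   (u→o after a consonant, before a nasal)
So the Orzila cognate is 'feyoni'.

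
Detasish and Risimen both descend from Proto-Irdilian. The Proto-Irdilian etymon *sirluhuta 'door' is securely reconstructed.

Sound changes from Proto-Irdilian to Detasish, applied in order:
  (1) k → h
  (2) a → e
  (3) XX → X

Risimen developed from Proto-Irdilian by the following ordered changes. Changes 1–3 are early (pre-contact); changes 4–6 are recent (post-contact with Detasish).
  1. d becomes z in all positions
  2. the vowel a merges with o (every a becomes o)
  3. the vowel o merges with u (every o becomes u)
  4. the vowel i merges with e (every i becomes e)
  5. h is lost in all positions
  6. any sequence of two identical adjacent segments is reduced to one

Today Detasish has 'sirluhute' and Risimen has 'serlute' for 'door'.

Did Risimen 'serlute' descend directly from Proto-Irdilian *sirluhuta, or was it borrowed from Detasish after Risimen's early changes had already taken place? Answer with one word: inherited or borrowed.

borrowed

If inherited, *sirluhuta would pass through all of Risimen's changes:
Risimen: start from *sirluhuta.
  rule 1: no change — sirluhuta
  rule 2 (vowel merger): sirluhuta → sirluhuto
  rule 3 (vowel merger): sirluhuto → sirluhutu
  rule 4 (vowel merger): sirluhutu → serluhutu
  rule 5 (h-loss): serluhutu → serluutu
  rule 6 (degemination): serluutu → serlutu
  ⇒ Risimen serlutu
If borrowed from Detasish 'sirluhute' after the early changes, it would undergo only the recent ones:
  rule 4 (vowel merger): sirluhute → serluhute
  rule 5 (h-loss): serluhute → serluute
  rule 6 (degemination): serluute → serlute
  ⇒ as a loan: serlute
Risimen 'serlute' matches the loan outcome 'serlute', not the inherited 'serlutu' — it skipped the early Risimen changes, so it was borrowed from Detasish.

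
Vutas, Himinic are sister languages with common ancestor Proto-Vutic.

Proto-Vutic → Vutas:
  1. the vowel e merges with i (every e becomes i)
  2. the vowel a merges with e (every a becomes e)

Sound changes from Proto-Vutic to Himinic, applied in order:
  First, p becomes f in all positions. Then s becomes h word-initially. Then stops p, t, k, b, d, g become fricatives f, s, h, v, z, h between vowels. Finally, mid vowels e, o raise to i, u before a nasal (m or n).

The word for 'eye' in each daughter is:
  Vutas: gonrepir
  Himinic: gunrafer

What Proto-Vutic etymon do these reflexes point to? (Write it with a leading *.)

Position 6: Vutas has p, Himinic has f. Vutas preserves p here (none of its changes turn any other segment into p), so the proto-segment is *p.
Position 2: Vutas has o, Himinic has u. Vutas preserves o here (none of its changes turn any other segment into o), so the proto-segment is *o.
Position 5: Vutas has e, Himinic has a. Himinic preserves a here (none of its changes turn any other segment into a), so the proto-segment is *a.
This points to *gonraper. Verify forward in each daughter:
Vutas: *gonraper
  gonraper → gonrapir   [vowel merger]
  gonrapir → gonrepir   [vowel merger]
  giving Vutas gonrepir.
Himinic: *gonraper
  gonraper → gonrafer   [unconditioned shift]
  gonrafer (rule 2 does not apply)
  gonrafer (rule 3 does not apply)
  gonrafer → gunrafer   [pre-nasal raising]
  giving Himinic gunrafer.
No other proto-form is consistent with every reflex, so the reconstruction is *gonraper.

*gonraper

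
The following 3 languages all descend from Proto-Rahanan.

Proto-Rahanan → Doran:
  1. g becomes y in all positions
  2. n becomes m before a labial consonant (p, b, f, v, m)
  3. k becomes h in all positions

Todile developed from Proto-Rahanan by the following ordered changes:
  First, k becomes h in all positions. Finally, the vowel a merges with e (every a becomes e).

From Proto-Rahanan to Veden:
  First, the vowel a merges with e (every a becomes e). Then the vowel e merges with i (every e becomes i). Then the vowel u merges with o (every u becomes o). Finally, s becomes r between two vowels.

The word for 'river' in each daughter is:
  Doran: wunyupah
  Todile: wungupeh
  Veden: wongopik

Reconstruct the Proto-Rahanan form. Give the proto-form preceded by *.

Position 8: Doran has h, Todile has h, Veden has k. Veden preserves k here (none of its changes turn any other segment into k), so the proto-segment is *k.
Position 2: Doran has u, Todile has u, Veden has o. Doran preserves u here (none of its changes turn any other segment into u), so the proto-segment is *u.
Continuing position by position gives *wungupak; check it forward:
Doran: *wungupak
  wungupak → wunyupak   [unconditioned shift]
  wunyupak (rule 2 does not apply)
  wunyupak → wunyupah   [unconditioned shift]
  giving Doran wunyupah.
Todile: *wungupak > wungupah > wungupeh  (by unconditioned shift, vowel merger)
Veden: *wungupak > wungupek > wungupik > wongopik  (by vowel merger, vowel merger, vowel merger)
*wungupak is the unique common source.

*wungupak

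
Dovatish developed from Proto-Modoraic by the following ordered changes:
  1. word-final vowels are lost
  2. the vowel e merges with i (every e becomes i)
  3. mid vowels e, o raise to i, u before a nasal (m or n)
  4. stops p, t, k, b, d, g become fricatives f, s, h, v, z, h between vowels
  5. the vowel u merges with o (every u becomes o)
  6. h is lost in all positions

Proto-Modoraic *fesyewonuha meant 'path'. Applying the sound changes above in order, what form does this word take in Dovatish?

fisyiwono

Dovatish: start from *fesyewonuha.
  rule 1 (apocope): fesyewonuha → fesyewonuh
  rule 2 (vowel merger): fesyewonuh → fisyiwonuh
  rule 3 (pre-nasal raising): fisyiwonuh → fisyiwunuh
  rule 4: no change — fisyiwunuh
  rule 5 (vowel merger): fisyiwunuh → fisyiwonoh
  rule 6 (h-loss): fisyiwonoh → fisyiwono
  ⇒ Dovatish fisyiwono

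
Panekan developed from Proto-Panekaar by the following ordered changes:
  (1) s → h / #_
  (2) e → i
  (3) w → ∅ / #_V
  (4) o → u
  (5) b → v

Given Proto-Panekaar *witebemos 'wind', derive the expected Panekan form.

itivimus

Panekan: *witebemos > witibimos > itibimos > itibimus > itivimus  (by vowel merger, glide loss, vowel merger, unconditioned shift)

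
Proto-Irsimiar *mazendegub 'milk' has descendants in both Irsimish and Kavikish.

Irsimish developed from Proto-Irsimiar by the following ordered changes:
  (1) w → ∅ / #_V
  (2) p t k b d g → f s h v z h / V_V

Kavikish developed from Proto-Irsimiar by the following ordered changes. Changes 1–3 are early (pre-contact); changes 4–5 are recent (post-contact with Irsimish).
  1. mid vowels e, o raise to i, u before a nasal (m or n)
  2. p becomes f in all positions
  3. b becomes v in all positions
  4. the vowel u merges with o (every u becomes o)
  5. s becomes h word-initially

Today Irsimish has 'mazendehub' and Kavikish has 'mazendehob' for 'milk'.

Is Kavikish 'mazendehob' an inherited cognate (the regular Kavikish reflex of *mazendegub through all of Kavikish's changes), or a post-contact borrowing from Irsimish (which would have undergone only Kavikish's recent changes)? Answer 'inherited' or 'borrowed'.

If inherited, *mazendegub would pass through all of Kavikish's changes:
Kavikish: *mazendegub
  mazendegub → mazindegub   [pre-nasal raising]
  mazindegub (rule 2 does not apply)
  mazindegub → mazindeguv   [unconditioned shift]
  mazindeguv → mazindegov   [vowel merger]
  mazindegov (rule 5 does not apply)
  giving Kavikish mazindegov.
If borrowed from Irsimish 'mazendehub' after the early changes, it would undergo only the recent ones:
  rule 4 (vowel merger): mazendehub → mazendehob
  rule 5 (debuccalisation): no change (mazendehob)
  ⇒ as a loan: mazendehob
Kavikish 'mazendehob' matches the loan outcome 'mazendehob', not the inherited 'mazindegov' — it skipped the early Kavikish changes, so it was borrowed from Irsimish.

borrowed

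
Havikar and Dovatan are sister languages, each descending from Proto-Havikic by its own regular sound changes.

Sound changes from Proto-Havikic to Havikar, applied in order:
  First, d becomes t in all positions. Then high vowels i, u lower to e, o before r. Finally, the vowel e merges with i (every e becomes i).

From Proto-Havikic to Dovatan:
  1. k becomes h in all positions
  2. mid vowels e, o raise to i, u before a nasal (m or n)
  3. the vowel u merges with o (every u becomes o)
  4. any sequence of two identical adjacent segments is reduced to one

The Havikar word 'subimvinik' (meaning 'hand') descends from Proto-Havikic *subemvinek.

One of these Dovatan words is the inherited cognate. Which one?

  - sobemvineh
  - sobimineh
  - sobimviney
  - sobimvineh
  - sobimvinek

Dovatan: *subemvinek
  subemvinek → subemvineh   [unconditioned shift]
  subemvineh → subimvineh   [pre-nasal raising]
  subimvineh → sobimvineh   [vowel merger]
  sobimvineh (rule 4 does not apply)
  giving Dovatan sobimvineh.
Only 'sobimvineh' matches the regular Dovatan development of *subemvinek.

sobimvineh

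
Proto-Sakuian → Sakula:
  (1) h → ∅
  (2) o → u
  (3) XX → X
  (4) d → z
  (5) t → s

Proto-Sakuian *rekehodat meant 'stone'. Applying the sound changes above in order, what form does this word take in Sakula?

rekeuzas

Sakula: *rekehodat > rekeodat > rekeudat > rekeuzat > rekeuzas  (by h-loss, vowel merger, unconditioned shift, unconditioned shift)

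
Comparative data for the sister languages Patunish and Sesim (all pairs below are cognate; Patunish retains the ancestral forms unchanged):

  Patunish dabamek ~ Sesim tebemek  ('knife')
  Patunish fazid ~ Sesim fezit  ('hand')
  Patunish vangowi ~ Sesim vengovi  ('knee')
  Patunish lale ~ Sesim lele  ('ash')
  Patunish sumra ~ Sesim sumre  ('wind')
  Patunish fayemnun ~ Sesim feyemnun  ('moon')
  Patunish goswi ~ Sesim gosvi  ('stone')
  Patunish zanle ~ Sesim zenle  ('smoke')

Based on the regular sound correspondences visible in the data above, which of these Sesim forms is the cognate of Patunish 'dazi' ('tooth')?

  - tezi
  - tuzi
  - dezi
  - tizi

tezi

dabamek ~ tebemek — Patunish d corresponds to Sesim t word-initially before a back vowel.
fazid ~ fezit, lale ~ lele — Patunish a corresponds to Sesim e after a consonant, before a consonant other than r, m, n, p, b, f, v.
Applying these to Patunish 'dazi':
  dazi → tazi   (d→t word-initially before a back vowel)
  tazi → tezi   (a→e after a consonant, before a consonant other than r, m, n, p, b, f, v)
So the Sesim cognate is 'tezi'.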